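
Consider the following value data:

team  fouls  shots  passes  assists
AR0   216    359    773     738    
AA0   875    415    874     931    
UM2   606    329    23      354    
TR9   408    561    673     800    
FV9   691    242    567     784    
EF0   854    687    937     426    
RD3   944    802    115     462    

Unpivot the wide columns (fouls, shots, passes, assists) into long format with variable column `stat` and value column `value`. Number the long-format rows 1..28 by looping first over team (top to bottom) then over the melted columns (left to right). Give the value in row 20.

784

28 rows total (7 × 4). Row 20: index ⌊(20-1)/4⌋ = 4 into team → FV9; (20-1) mod 4 = 3 into the melted columns → assists.
So row 20 is (FV9, assists, 784); value = 784.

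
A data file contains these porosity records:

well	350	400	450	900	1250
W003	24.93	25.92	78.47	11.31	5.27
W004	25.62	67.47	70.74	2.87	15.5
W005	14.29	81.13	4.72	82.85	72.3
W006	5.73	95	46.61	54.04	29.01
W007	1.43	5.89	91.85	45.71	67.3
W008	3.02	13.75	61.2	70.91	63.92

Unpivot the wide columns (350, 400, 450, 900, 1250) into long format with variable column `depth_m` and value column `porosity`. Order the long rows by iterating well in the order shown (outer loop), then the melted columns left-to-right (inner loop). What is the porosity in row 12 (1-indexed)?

81.13

30 rows total (6 × 5). Row 12: index ⌊(12-1)/5⌋ = 2 into well → W005; (12-1) mod 5 = 1 into the melted columns → 400.
So row 12 is (W005, 400, 81.13); porosity = 81.13.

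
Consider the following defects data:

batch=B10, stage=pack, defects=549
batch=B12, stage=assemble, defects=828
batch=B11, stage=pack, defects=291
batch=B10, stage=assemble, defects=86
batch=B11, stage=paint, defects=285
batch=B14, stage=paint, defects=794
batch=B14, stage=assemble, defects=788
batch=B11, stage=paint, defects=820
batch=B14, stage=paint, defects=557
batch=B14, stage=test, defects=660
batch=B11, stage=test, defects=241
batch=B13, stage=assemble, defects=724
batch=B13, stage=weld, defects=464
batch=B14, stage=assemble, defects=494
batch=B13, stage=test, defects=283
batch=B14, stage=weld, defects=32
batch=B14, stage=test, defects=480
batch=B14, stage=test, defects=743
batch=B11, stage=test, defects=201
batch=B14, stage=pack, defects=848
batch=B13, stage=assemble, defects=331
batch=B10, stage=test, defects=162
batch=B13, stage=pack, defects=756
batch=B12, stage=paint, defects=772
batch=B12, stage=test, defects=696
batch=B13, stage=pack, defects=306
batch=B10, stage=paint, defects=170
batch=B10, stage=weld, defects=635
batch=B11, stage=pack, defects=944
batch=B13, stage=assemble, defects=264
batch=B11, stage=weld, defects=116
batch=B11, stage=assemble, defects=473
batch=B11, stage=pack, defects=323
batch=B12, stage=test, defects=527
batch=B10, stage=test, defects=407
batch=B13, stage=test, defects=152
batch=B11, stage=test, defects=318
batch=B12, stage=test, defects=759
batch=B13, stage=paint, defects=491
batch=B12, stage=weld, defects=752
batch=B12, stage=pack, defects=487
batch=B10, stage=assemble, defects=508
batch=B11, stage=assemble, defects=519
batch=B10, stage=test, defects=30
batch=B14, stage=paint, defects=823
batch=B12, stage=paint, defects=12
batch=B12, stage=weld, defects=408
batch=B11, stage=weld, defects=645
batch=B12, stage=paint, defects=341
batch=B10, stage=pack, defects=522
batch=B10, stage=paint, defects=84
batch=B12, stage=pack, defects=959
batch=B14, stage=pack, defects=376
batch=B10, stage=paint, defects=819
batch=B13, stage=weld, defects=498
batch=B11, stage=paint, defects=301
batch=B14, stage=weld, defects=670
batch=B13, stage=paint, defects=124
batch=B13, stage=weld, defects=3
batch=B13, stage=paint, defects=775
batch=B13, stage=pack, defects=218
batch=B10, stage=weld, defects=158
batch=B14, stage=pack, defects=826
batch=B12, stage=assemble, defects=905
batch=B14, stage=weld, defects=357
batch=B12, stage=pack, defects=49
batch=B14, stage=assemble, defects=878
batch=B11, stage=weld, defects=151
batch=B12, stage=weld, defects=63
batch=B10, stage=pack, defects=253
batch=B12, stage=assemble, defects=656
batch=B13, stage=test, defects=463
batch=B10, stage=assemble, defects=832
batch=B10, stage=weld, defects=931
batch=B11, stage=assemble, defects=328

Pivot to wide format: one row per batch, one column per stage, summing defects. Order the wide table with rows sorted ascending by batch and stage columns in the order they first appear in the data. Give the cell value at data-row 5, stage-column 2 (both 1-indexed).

2160

With rows sorted ascending by batch, row 5 is batch=B14. stage columns in first-appearance order: pack, assemble, paint, test, weld; column 2 is assemble.
Long rows with batch=B14, stage=assemble: 788 + 494 + 878 = 2160.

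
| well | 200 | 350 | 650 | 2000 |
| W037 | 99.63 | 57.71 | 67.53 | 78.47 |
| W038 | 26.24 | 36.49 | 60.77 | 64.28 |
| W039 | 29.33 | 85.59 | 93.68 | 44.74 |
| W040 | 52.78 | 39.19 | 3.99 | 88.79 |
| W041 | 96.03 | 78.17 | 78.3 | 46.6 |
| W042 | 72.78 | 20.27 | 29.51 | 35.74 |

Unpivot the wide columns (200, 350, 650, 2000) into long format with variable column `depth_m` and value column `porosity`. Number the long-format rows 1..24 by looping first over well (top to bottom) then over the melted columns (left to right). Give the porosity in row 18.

78.17

24 rows total (6 × 4). Row 18: index ⌊(18-1)/4⌋ = 4 into well → W041; (18-1) mod 4 = 1 into the melted columns → 350.
So row 18 is (W041, 350, 78.17); porosity = 78.17.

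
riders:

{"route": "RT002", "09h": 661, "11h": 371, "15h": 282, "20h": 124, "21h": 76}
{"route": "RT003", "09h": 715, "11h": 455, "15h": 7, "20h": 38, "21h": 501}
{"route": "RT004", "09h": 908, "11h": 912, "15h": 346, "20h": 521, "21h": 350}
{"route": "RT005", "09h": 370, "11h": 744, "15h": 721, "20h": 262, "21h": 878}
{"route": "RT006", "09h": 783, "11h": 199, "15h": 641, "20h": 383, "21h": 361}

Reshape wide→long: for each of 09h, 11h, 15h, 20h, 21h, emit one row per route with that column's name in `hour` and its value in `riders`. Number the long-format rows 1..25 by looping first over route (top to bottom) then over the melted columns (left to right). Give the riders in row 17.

25 rows total (5 × 5). Row 17: index ⌊(17-1)/5⌋ = 3 into route → RT005; (17-1) mod 5 = 1 into the melted columns → 11h.
So row 17 is (RT005, 11h, 744); riders = 744.

744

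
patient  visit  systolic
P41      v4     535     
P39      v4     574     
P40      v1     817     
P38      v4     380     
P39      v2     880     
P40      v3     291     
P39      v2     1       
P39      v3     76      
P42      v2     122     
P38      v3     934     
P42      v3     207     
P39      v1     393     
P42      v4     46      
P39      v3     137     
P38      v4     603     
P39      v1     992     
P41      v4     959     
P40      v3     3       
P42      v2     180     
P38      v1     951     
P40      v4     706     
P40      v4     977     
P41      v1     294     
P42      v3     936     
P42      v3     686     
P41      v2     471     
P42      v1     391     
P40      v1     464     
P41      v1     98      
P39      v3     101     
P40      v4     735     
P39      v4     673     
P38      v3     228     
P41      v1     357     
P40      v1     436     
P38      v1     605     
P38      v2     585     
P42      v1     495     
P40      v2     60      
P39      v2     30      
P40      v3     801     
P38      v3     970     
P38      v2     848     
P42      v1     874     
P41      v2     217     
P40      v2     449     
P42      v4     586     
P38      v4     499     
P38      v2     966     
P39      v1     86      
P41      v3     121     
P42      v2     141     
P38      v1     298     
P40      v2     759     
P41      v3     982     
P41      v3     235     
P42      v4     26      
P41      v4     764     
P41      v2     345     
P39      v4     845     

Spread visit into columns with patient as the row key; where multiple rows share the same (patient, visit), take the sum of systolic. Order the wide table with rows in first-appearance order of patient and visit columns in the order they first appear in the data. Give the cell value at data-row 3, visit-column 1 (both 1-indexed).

2418

With rows in first-appearance order of patient, row 3 is patient=P40. visit columns in first-appearance order: v4, v1, v2, v3; column 1 is v4.
Long rows with patient=P40, visit=v4: 706 + 977 + 735 = 2418.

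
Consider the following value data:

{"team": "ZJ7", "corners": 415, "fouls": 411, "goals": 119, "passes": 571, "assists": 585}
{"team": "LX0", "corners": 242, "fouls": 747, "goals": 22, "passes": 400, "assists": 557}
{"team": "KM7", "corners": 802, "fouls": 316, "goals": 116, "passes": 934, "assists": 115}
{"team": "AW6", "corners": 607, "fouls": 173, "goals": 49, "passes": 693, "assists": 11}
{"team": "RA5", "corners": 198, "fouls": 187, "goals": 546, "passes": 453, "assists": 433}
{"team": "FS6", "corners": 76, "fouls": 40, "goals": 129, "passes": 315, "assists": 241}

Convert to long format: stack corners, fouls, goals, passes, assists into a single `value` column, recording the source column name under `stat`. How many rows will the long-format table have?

6 team values × 5 melted columns = 30 rows.

30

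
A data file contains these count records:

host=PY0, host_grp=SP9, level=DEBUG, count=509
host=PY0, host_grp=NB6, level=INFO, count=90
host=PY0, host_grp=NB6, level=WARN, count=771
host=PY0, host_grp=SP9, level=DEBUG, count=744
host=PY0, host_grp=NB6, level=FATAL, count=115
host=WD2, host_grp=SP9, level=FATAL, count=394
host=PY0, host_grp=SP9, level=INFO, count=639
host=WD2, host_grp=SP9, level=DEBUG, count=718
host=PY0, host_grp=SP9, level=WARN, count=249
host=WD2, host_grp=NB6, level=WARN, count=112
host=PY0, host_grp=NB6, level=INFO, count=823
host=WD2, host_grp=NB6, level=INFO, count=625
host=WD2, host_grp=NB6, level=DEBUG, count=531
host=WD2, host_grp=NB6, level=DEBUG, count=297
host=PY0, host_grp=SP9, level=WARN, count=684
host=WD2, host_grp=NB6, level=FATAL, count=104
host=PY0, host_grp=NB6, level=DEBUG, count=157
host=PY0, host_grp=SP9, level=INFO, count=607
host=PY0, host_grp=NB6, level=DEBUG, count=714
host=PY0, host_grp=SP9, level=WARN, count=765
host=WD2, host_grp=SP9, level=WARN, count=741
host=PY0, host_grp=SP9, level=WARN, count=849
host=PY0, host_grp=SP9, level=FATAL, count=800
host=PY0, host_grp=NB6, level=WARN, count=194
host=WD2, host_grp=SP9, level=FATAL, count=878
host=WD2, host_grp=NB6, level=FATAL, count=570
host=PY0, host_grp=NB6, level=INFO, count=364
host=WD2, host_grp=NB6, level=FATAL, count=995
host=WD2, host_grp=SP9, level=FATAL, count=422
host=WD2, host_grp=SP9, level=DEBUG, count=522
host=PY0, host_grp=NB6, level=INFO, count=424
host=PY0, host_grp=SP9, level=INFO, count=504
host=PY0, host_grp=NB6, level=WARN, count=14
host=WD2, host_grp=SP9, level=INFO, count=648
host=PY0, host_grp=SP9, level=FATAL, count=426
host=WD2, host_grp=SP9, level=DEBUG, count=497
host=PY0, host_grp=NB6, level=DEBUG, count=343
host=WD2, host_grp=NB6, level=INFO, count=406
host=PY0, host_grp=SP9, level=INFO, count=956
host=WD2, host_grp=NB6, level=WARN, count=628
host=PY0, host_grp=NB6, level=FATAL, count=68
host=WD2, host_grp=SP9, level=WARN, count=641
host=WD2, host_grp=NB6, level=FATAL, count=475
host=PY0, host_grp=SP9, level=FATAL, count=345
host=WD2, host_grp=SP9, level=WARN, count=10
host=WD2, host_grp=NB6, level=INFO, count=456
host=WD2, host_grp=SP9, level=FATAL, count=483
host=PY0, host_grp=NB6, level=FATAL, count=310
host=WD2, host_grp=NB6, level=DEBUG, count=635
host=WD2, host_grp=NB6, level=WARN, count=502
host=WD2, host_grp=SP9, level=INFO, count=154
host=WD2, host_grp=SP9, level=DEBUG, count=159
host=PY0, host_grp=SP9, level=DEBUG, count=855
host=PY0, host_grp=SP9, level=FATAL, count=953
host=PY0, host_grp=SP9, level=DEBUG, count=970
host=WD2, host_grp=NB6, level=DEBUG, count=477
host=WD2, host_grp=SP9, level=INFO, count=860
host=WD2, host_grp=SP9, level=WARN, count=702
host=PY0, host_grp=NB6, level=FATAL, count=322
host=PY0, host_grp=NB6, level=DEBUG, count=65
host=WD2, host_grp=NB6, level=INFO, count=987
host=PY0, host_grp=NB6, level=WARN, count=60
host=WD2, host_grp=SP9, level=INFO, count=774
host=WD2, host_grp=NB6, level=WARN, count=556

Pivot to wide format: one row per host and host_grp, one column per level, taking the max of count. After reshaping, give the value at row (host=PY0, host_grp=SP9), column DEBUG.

970

Rows with host=PY0, host_grp=SP9 and level=DEBUG: count values are 509, 744, 855, 970.
max(509, 744, 855, 970) = 970.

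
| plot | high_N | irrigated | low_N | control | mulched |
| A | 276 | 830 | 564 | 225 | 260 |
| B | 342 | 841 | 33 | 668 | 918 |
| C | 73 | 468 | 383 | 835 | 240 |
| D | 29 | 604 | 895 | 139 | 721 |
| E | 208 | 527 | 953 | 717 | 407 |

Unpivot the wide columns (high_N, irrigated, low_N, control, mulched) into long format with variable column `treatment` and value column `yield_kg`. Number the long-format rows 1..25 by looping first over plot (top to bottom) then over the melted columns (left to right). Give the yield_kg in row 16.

29

25 rows total (5 × 5). Row 16: index ⌊(16-1)/5⌋ = 3 into plot → D; (16-1) mod 5 = 0 into the melted columns → high_N.
So row 16 is (D, high_N, 29); yield_kg = 29.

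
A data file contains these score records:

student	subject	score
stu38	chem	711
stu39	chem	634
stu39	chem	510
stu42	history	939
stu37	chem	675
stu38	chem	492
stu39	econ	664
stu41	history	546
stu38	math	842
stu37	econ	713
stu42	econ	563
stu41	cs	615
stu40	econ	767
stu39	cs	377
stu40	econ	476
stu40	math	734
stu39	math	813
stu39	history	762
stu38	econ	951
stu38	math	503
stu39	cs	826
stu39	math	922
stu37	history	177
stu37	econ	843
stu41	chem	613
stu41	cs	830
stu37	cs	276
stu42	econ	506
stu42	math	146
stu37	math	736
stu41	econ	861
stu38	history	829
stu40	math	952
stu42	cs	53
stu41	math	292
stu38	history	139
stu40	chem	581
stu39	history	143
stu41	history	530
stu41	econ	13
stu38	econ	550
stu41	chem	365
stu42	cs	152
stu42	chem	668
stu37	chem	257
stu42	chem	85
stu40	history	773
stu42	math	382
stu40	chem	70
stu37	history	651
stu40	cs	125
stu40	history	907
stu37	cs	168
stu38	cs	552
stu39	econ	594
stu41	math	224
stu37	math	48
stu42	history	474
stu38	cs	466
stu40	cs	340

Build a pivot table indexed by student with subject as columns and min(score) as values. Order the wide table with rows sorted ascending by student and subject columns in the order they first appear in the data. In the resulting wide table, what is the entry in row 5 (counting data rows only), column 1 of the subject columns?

365

With rows sorted ascending by student, row 5 is student=stu41. subject columns in first-appearance order: chem, history, econ, math, cs; column 1 is chem.
Long rows with student=stu41, subject=chem: min(613, 365) = 365.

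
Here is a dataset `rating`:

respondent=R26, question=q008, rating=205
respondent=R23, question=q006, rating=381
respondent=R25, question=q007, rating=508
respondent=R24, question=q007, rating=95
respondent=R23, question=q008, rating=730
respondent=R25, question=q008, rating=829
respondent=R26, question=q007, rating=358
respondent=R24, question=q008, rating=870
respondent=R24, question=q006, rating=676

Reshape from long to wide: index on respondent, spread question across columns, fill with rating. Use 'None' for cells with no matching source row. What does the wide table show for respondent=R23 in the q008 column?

730

The long row with respondent=R23, question=q008 has rating=730.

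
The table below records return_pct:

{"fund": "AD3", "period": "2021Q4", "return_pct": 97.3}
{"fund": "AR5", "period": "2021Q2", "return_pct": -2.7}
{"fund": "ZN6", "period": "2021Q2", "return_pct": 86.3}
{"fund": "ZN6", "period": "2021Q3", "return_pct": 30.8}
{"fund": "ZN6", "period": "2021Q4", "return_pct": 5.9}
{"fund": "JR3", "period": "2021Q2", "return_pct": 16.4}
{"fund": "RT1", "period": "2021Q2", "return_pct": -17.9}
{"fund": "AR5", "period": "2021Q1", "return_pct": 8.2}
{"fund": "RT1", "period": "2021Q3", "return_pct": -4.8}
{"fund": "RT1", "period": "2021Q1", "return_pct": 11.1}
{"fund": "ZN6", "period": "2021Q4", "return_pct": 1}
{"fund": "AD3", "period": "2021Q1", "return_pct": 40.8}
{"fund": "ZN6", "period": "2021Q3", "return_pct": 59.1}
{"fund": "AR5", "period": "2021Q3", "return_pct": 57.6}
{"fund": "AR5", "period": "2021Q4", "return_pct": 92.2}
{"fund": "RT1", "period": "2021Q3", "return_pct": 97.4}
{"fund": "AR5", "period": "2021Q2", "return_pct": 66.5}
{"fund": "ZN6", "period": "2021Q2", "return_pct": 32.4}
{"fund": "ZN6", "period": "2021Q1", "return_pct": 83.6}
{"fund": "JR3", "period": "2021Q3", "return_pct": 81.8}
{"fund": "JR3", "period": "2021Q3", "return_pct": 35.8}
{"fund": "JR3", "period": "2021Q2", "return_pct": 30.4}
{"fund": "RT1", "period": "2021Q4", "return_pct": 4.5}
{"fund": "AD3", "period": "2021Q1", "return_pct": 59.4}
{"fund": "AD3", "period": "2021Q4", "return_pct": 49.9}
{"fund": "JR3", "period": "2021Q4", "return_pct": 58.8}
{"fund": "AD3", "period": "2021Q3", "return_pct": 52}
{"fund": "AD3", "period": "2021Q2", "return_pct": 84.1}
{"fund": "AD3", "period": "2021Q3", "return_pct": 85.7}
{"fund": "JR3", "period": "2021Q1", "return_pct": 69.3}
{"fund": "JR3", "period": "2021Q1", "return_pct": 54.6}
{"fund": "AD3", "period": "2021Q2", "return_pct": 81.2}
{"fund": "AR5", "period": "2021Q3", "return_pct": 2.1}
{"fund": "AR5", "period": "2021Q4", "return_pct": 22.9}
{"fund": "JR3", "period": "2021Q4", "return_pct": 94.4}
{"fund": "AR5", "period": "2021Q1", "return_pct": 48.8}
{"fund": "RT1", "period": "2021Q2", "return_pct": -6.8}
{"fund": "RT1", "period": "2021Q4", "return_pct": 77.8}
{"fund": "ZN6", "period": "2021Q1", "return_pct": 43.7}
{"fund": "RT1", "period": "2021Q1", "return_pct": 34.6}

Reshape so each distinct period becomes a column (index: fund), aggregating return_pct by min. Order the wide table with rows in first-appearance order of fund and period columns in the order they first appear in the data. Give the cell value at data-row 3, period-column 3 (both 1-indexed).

With rows in first-appearance order of fund, row 3 is fund=ZN6. period columns in first-appearance order: 2021Q4, 2021Q2, 2021Q3, 2021Q1; column 3 is 2021Q3.
Long rows with fund=ZN6, period=2021Q3: min(30.8, 59.1) = 30.8.

30.8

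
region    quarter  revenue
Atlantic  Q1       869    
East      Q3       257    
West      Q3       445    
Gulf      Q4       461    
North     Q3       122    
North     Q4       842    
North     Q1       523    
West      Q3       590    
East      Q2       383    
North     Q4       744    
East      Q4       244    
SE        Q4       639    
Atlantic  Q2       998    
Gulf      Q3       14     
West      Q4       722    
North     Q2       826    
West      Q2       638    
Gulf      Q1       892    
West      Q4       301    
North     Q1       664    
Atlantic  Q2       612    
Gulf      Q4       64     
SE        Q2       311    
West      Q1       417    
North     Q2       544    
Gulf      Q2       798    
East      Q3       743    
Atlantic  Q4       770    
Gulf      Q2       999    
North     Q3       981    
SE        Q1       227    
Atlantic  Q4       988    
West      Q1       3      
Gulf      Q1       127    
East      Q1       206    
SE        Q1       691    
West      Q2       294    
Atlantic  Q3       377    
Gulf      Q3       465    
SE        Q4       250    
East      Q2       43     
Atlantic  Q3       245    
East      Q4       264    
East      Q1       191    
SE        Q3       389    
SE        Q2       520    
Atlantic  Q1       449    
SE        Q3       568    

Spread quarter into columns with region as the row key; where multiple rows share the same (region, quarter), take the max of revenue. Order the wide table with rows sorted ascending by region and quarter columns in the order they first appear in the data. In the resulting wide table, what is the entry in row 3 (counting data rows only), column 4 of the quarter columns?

With rows sorted ascending by region, row 3 is region=Gulf. quarter columns in first-appearance order: Q1, Q3, Q4, Q2; column 4 is Q2.
Long rows with region=Gulf, quarter=Q2: max(798, 999) = 999.

999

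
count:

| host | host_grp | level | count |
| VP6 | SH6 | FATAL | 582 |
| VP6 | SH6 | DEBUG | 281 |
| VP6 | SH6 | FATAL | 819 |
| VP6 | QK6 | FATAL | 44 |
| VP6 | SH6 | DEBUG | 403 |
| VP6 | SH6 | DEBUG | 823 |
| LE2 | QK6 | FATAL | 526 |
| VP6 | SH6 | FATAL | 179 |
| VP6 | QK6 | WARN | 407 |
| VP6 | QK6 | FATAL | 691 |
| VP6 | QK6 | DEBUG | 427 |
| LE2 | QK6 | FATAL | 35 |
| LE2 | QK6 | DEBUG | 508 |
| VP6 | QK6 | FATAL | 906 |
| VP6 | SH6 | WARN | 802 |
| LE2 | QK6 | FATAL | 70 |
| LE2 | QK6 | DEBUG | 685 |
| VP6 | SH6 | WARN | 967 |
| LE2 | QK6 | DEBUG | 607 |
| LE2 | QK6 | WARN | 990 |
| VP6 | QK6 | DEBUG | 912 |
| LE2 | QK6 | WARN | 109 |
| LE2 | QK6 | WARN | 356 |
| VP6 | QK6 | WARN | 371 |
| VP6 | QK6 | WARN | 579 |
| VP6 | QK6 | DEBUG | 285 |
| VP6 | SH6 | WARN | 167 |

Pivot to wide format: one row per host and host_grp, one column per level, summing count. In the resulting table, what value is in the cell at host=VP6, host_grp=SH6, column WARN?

Rows with host=VP6, host_grp=SH6 and level=WARN: count values are 802, 967, 167.
802 + 967 + 167 = 1936.

1936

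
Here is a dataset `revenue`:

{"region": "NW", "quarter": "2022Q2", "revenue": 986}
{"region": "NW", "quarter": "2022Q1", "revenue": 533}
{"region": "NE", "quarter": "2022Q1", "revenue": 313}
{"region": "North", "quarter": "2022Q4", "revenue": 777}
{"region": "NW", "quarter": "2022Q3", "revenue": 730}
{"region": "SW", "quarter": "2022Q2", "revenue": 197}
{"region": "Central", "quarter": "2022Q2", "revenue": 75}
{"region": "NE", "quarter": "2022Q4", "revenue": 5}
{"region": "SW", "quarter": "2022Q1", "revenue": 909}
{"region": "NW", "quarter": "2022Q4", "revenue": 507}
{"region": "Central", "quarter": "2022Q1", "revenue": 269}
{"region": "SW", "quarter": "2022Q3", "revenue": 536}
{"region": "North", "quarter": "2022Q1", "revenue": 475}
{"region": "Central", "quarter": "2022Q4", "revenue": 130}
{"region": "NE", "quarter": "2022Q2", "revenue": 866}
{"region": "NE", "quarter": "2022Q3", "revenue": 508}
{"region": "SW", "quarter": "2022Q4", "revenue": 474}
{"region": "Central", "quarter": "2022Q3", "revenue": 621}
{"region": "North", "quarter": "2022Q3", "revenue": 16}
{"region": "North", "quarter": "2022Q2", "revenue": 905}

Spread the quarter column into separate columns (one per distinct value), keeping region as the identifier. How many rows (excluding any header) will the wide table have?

5 distinct region values → 5 rows.

5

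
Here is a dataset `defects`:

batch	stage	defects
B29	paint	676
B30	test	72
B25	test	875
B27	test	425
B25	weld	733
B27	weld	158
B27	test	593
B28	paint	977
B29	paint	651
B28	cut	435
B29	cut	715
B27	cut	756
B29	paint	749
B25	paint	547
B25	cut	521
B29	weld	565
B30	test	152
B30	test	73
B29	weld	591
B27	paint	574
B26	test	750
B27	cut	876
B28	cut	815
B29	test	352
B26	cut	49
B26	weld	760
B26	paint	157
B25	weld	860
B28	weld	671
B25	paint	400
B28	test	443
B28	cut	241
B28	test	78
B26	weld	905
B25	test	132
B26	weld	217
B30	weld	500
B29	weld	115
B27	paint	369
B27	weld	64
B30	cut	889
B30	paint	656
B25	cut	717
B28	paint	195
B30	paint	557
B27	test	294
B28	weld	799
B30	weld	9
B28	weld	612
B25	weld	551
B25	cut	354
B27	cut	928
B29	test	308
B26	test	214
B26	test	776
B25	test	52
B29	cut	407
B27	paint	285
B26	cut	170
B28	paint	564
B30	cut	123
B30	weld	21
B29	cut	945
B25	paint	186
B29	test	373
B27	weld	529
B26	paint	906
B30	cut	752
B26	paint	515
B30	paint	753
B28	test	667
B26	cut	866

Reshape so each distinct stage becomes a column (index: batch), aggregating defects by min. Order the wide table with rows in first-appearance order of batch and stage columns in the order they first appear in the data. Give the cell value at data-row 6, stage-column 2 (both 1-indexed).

214

With rows in first-appearance order of batch, row 6 is batch=B26. stage columns in first-appearance order: paint, test, weld, cut; column 2 is test.
Long rows with batch=B26, stage=test: min(750, 214, 776) = 214.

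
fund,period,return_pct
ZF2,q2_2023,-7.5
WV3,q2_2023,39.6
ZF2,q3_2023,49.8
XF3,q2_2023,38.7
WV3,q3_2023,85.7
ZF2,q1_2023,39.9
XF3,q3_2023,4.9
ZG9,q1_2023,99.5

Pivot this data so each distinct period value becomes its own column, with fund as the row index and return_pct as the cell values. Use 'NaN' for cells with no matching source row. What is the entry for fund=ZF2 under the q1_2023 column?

The long row with fund=ZF2, period=q1_2023 has return_pct=39.9.

39.9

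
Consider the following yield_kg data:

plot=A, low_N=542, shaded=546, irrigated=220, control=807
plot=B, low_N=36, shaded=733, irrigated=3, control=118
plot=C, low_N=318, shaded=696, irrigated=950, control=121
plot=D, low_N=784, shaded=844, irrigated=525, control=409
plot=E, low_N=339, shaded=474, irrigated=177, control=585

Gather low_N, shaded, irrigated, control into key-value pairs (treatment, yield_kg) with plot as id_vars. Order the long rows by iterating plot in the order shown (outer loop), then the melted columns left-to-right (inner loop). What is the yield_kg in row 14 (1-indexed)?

20 rows total (5 × 4). Row 14: index ⌊(14-1)/4⌋ = 3 into plot → D; (14-1) mod 4 = 1 into the melted columns → shaded.
So row 14 is (D, shaded, 844); yield_kg = 844.

844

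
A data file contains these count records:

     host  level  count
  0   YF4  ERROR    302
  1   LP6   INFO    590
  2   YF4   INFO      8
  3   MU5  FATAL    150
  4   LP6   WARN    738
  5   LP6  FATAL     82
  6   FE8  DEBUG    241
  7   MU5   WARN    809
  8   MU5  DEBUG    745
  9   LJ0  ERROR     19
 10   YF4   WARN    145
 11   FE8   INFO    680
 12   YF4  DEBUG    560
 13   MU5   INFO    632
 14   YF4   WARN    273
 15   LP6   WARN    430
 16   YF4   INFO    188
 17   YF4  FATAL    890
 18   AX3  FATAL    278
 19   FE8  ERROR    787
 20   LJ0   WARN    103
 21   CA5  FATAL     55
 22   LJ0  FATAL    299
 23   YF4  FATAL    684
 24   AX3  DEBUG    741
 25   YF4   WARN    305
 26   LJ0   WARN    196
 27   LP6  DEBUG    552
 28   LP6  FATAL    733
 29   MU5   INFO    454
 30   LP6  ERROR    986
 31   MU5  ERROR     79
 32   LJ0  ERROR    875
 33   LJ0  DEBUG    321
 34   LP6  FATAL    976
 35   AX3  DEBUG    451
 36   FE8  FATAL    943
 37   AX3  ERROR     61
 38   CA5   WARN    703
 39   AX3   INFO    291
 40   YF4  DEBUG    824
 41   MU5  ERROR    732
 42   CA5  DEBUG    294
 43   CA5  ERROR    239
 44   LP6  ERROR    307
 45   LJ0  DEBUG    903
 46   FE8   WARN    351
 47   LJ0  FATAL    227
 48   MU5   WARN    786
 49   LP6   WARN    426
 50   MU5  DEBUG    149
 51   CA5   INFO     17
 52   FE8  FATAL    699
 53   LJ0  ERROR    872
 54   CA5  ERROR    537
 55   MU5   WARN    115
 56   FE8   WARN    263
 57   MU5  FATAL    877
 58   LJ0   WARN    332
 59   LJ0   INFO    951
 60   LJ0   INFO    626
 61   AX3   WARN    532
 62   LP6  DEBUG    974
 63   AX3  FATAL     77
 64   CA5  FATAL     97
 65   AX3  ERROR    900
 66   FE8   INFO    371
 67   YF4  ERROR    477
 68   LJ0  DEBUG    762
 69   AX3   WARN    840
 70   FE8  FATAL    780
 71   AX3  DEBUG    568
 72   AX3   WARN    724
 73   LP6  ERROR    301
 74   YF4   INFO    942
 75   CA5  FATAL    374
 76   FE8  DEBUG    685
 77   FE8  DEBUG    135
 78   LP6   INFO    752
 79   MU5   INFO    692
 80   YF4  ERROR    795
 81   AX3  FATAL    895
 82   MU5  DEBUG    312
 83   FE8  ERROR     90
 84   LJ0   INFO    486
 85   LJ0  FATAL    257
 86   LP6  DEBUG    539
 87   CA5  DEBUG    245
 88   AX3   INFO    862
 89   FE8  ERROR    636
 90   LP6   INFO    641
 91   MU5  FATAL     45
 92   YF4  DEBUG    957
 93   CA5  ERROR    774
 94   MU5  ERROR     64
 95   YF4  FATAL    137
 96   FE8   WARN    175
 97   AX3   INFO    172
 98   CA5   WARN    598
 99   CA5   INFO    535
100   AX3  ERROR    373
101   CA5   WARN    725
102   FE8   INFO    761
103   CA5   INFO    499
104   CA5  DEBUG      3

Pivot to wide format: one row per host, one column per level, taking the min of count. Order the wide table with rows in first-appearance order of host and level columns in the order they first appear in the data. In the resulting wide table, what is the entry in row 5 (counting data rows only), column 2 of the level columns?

486

With rows in first-appearance order of host, row 5 is host=LJ0. level columns in first-appearance order: ERROR, INFO, FATAL, WARN, DEBUG; column 2 is INFO.
Long rows with host=LJ0, level=INFO: min(951, 626, 486) = 486.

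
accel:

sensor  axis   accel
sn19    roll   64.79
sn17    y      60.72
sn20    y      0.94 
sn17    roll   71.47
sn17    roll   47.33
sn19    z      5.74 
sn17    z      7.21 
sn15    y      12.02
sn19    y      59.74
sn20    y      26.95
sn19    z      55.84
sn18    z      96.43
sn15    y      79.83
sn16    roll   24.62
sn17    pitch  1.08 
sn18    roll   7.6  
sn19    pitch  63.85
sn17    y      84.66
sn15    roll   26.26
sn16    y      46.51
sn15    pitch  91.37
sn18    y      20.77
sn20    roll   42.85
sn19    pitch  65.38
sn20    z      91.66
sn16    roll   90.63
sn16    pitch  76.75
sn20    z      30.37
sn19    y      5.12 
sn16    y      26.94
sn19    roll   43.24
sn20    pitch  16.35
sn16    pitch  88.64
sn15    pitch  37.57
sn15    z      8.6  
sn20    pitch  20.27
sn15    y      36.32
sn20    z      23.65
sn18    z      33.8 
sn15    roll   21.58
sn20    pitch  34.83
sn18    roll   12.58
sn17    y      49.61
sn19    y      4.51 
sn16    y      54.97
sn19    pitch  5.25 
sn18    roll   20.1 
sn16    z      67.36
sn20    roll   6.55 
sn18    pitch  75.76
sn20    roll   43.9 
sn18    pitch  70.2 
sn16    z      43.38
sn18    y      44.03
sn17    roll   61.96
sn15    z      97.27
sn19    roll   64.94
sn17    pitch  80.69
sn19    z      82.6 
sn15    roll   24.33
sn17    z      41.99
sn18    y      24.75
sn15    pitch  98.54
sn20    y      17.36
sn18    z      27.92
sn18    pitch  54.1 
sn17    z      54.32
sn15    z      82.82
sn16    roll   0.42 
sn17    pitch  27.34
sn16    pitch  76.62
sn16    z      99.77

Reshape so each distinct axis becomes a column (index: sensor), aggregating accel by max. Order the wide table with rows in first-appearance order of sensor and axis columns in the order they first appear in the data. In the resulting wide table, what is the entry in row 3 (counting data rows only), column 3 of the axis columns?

91.66

With rows in first-appearance order of sensor, row 3 is sensor=sn20. axis columns in first-appearance order: roll, y, z, pitch; column 3 is z.
Long rows with sensor=sn20, axis=z: max(91.66, 30.37, 23.65) = 91.66.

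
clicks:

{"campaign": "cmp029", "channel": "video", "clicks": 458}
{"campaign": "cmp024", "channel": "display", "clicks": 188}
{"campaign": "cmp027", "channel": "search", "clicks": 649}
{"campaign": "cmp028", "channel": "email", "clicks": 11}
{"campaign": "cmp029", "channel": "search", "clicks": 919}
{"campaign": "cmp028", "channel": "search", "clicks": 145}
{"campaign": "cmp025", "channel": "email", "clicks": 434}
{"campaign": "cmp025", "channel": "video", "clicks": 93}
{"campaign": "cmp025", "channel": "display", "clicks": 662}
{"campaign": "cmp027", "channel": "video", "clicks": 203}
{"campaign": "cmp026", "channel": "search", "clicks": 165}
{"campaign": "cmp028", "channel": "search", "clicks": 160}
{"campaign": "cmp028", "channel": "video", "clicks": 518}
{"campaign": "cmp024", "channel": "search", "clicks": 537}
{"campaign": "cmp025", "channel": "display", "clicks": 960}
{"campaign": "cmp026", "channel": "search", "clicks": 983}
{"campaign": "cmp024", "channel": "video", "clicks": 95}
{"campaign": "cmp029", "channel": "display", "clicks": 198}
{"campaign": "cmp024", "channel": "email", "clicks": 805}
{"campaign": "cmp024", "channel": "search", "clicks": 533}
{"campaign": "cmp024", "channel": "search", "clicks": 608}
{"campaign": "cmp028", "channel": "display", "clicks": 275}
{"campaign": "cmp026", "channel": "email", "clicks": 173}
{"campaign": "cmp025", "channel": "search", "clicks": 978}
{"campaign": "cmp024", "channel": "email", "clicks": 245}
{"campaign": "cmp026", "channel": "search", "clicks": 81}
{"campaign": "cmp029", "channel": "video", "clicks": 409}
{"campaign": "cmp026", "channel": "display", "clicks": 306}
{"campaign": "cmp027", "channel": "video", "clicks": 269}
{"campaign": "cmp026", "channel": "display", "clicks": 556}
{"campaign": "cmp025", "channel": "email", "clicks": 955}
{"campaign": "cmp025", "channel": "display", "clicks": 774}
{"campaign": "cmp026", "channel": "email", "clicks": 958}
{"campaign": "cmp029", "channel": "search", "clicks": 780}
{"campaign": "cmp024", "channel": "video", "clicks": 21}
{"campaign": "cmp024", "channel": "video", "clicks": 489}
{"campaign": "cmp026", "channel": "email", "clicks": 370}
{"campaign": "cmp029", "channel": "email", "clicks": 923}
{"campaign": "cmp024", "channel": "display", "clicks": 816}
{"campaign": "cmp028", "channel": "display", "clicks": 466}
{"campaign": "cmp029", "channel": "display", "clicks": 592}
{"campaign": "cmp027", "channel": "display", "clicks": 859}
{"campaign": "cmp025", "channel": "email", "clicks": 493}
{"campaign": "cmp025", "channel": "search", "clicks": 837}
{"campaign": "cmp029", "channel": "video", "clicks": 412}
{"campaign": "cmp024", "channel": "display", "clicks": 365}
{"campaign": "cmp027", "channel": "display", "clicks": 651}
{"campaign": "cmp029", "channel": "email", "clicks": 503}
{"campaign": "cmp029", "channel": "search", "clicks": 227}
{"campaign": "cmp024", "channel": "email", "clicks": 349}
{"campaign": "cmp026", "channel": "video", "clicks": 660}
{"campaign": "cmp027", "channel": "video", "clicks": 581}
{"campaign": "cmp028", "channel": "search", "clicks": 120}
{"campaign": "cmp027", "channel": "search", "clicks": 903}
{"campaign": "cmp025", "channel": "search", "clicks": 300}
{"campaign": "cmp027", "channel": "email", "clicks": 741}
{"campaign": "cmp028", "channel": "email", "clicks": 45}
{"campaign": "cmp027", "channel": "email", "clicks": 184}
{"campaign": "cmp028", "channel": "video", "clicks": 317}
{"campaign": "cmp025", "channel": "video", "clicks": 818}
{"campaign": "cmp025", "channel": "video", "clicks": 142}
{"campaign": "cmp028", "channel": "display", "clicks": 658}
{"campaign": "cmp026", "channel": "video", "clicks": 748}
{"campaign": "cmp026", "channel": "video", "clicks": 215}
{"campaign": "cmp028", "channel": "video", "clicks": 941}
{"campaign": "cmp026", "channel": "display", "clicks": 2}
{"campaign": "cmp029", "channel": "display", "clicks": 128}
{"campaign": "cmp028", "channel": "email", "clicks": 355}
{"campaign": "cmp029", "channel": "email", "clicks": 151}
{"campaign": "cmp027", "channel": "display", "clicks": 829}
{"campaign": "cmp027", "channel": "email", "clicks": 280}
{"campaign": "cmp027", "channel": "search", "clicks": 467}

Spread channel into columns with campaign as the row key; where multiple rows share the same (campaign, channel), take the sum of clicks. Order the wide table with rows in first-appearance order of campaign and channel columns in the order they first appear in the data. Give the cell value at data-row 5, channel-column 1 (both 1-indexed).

1053

With rows in first-appearance order of campaign, row 5 is campaign=cmp025. channel columns in first-appearance order: video, display, search, email; column 1 is video.
Long rows with campaign=cmp025, channel=video: 93 + 818 + 142 = 1053.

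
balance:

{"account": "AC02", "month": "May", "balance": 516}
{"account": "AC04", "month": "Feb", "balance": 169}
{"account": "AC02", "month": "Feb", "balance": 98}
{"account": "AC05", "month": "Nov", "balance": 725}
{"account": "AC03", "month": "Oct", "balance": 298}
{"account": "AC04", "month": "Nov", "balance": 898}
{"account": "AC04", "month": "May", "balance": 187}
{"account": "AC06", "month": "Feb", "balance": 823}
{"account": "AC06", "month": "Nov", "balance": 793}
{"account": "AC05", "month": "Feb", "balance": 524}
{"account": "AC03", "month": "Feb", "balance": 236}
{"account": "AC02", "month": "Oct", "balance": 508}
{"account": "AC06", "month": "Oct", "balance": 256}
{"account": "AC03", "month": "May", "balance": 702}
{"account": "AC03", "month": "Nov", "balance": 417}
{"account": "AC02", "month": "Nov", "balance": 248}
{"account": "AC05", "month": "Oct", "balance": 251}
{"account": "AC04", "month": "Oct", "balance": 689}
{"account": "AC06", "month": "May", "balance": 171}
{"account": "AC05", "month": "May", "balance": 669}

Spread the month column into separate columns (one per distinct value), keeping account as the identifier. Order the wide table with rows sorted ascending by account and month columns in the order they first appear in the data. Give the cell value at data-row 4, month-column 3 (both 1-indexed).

725

With rows sorted ascending by account, row 4 is account=AC05. month columns in first-appearance order: May, Feb, Nov, Oct; column 3 is Nov.
Long rows with account=AC05, month=Nov: balance = 725.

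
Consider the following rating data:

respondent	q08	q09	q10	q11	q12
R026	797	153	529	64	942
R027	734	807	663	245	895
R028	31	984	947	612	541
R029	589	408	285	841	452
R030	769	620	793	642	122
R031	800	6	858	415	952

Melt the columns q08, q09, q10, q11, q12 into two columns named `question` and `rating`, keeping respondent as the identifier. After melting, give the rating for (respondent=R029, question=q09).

408

Unpivoting turns each (respondent, wide-column) pair into one long row.
The wide cell at row R029, column q09 holds 408, so the long row (R029, q09) has rating=408.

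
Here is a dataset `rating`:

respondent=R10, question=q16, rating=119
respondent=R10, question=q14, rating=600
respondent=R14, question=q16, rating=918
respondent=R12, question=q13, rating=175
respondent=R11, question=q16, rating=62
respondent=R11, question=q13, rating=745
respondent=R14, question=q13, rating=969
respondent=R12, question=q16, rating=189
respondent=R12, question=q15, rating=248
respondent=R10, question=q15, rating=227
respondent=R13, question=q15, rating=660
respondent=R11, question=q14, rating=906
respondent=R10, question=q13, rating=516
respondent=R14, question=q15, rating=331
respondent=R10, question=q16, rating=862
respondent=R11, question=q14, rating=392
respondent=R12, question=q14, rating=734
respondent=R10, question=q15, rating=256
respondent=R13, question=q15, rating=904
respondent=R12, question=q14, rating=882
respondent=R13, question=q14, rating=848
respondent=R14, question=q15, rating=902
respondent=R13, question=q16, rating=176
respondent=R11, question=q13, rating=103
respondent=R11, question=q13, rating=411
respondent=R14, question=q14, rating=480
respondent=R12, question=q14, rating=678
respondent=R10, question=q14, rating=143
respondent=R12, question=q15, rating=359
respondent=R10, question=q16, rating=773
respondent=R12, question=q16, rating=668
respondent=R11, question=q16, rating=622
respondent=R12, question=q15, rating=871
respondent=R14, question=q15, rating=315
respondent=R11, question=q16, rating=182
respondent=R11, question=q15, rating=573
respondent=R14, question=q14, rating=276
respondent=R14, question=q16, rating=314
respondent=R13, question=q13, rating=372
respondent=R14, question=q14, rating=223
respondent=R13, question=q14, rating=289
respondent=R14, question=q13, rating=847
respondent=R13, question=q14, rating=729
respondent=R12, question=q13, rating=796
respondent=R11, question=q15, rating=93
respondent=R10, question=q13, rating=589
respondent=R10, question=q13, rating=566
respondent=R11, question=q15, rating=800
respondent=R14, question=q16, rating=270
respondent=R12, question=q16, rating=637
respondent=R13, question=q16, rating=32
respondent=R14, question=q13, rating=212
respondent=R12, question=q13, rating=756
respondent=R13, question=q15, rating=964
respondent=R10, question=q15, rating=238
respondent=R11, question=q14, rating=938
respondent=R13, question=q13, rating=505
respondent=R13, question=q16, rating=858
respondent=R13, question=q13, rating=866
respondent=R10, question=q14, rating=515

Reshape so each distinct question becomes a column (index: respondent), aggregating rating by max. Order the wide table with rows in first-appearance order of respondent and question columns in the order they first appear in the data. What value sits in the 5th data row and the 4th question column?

964

With rows in first-appearance order of respondent, row 5 is respondent=R13. question columns in first-appearance order: q16, q14, q13, q15; column 4 is q15.
Long rows with respondent=R13, question=q15: max(660, 904, 964) = 964.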